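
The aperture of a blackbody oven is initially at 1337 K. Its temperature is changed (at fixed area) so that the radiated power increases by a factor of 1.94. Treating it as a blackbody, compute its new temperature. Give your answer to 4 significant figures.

P ∝ T⁴, so T₂/T₁ = (P₂/P₁)^(1/4) = (1.94)^(1/4) = 1.18019.
T₂ = 1337 × 1.18019 = 1578 K.

T₂ ≈ 1578 K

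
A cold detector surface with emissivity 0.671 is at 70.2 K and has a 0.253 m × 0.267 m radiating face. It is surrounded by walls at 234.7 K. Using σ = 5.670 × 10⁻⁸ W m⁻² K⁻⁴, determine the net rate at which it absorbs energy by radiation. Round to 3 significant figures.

Area A = 0.253 × 0.267 = 0.067551 m².
Net radiated power P_net = εσA(T⁴ − T₀⁴) = 0.671×5.670×10⁻⁸×0.067551×(70.2⁴ − 234.7⁴).
T⁴ − T₀⁴ = 2.42856×10⁷ − 3.03426×10⁹ = -3.00997×10⁹ K⁴, so P_net = -7.74 W — negative, meaning a net gain of 7.74 W.

Net gain ≈ 7.74 W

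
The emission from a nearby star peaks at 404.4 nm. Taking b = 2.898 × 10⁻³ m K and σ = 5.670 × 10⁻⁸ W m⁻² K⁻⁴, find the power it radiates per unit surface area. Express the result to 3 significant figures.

I ≈ 1.50×10⁸ W/m²

Wien's law: T = b/λ_max = 2.898×10⁻³/4.044×10⁻⁷ = 7166.17 K.
Then I = σT⁴ = 5.670×10⁻⁸×(7166.17)⁴ = 1.50×10⁸ W/m².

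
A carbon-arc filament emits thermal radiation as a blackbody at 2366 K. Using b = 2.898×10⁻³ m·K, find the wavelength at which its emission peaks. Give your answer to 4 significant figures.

Wien's displacement law: λ_max = b/T = (2.898×10⁻³ m·K)/(2366 K) = 1.2249×10⁻⁶ m.
That is 1225 nm, in the infrared range.

λ_max ≈ 1225 nm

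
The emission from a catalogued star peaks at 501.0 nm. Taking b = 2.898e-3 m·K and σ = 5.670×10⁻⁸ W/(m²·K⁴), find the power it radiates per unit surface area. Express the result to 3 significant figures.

Wien's law: T = b/λ_max = 2.898×10⁻³/5.010×10⁻⁷ = 5784.43 K.
Then I = σT⁴ = 5.670×10⁻⁸×(5784.43)⁴ = 6.35×10⁷ W/m².

I ≈ 6.35×10⁷ W/m²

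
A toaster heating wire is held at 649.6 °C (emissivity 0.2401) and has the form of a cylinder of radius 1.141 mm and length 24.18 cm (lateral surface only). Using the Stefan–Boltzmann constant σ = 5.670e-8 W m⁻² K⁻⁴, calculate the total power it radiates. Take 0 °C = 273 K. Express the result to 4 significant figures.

P ≈ 17.10 W

T = 649.6 °C + 273 = 922.6 K.
Lateral area A = 2πrL = 2π×1.141×10⁻³×0.2418 = 1.73349×10⁻³ m².
P = εσAT⁴ = 0.2401 × 5.670×10⁻⁸ × 1.73349×10⁻³ × (922.6)⁴ = 17.10 W.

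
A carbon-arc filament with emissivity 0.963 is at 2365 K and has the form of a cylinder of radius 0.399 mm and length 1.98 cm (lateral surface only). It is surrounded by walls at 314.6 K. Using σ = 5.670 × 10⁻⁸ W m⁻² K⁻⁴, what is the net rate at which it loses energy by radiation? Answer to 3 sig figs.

Lateral area A = 2πrL = 2π×3.99×10⁻⁴×0.0198 = 4.96384×10⁻⁵ m².
Net radiated power P_net = εσA(T⁴ − T₀⁴) = 0.963×5.670×10⁻⁸×4.96384×10⁻⁵×(2365⁴ − 314.6⁴).
T⁴ − T₀⁴ = 3.12842×10¹³ − 9.79569×10⁹ = 3.12744×10¹³ K⁴, so P_net = 84.8 W.

Net loss ≈ 84.8 W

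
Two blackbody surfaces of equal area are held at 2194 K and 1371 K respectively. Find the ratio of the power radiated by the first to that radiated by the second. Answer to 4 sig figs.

P₁/P₂ ≈ 6.558

With equal areas, P₁/P₂ = (T₁/T₂)⁴ = (2194/1371)⁴ = 6.558.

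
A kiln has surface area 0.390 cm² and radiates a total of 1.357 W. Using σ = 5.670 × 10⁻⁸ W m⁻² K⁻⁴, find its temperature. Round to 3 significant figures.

Area A = 0.390 cm² = 3.90×10⁻⁵ m².
P = σAT⁴ ⇒ T = (P/(σA))^(1/4) = (1.357/(5.670×10⁻⁸×3.90×10⁻⁵))^(1/4) = 885 K.

T ≈ 885 K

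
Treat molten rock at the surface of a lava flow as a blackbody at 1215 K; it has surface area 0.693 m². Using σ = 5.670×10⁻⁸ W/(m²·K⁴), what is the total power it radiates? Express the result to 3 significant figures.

P ≈ 8.56×10⁴ W

Area A = 0.693 m².
P = σAT⁴ = 5.670×10⁻⁸ × 0.693 × (1215)⁴ = 8.56×10⁴ W.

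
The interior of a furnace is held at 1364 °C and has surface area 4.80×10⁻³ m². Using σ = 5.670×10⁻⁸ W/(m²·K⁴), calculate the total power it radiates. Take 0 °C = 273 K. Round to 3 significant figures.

T = 1364 °C + 273 = 1637 K.
Area A = 4.80×10⁻³ m².
P = σAT⁴ = 5.670×10⁻⁸ × 4.80×10⁻³ × (1637)⁴ = 1.95×10³ W.

P ≈ 1.95×10³ W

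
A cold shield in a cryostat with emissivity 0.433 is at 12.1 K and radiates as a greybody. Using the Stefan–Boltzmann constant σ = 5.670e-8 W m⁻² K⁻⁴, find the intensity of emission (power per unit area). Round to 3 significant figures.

I ≈ 5.26×10⁻⁴ W/m²

Stefan–Boltzmann: I = εσT⁴ = 0.433 × 5.670×10⁻⁸ × (12.1)⁴ = 5.26×10⁻⁴ W/m².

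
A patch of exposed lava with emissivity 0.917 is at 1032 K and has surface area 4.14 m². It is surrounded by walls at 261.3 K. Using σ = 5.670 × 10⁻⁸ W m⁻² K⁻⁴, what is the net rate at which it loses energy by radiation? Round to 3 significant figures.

Net loss ≈ 2.43×10⁵ W

Area A = 4.14 m².
Net radiated power P_net = εσA(T⁴ − T₀⁴) = 0.917×5.670×10⁻⁸×4.14×(1032⁴ − 261.3⁴).
T⁴ − T₀⁴ = 1.13428×10¹² − 4.66184×10⁹ = 1.12962×10¹² K⁴, so P_net = 2.43×10⁵ W.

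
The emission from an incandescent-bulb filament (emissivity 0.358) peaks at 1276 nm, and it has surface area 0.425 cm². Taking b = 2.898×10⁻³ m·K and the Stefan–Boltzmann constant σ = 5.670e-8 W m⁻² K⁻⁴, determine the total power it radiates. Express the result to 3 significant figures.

P ≈ 23.0 W

Wien's law: T = b/λ_max = 2.898×10⁻³/1.276×10⁻⁶ = 2271.16 K.
Area A = 0.425 cm² = 4.25×10⁻⁵ m².
Then P = εσAT⁴ = 0.358×5.670×10⁻⁸×4.25×10⁻⁵×(2271.16)⁴ = 23.0 W.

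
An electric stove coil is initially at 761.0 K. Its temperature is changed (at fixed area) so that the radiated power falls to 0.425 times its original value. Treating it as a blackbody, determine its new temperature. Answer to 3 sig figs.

P ∝ T⁴, so T₂/T₁ = (P₂/P₁)^(1/4) = (0.425)^(1/4) = 0.807416.
T₂ = 761.0 × 0.807416 = 614 K.

T₂ ≈ 614 K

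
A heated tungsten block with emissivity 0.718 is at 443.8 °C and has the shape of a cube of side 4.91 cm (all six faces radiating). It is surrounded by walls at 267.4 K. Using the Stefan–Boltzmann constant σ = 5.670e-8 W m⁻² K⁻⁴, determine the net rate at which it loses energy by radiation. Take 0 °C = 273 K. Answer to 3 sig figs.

Net loss ≈ 152 W

T = 443.8 °C + 273 = 716.8 K.
Area A = 6s² = 6×(0.0491 m)² = 0.0144649 m².
Net radiated power P_net = εσA(T⁴ − T₀⁴) = 0.718×5.670×10⁻⁸×0.0144649×(716.8⁴ − 267.4⁴).
T⁴ − T₀⁴ = 2.63993×10¹¹ − 5.11264×10⁹ = 2.58880×10¹¹ K⁴, so P_net = 152 W.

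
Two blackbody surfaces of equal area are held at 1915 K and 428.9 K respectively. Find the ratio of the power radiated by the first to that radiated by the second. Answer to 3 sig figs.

With equal areas, P₁/P₂ = (T₁/T₂)⁴ = (1915/428.9)⁴ = 397.

P₁/P₂ ≈ 397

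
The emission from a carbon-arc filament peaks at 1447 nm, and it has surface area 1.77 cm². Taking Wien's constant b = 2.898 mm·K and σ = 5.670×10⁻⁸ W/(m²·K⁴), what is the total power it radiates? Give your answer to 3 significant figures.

Wien's law: T = b/λ_max = 2.898×10⁻³/1.447×10⁻⁶ = 2002.76 K.
Area A = 1.77 cm² = 1.77×10⁻⁴ m².
Then P = σAT⁴ = 5.670×10⁻⁸×1.77×10⁻⁴×(2002.76)⁴ = 161 W.

P ≈ 161 W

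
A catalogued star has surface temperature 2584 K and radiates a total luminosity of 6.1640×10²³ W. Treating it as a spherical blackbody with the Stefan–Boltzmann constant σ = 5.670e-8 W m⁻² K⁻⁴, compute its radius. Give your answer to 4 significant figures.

R ≈ 1.393×10⁸ m

L = 4πR²σT⁴ ⇒ R = √(L/(4πσT⁴)).
σT⁴ = 2.52786×10⁶ W/m², so R = √(6.1640×10²³/(4π×2.52786×10⁶)) = 1.393×10⁸ m.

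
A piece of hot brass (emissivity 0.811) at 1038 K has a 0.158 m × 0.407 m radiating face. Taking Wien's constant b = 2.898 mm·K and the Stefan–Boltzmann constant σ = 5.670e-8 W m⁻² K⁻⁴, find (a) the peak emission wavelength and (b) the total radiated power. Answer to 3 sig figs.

λ_max ≈ 2.79 μm; P ≈ 3.43×10³ W

(a) λ_max = b/T = 2.898×10⁻³/1038 = 2.792×10⁻⁶ m = 2.79 μm.
Area A = 0.158 × 0.407 = 0.064306 m².
(b) P = εσAT⁴ = 0.811×5.670×10⁻⁸×0.064306×(1038)⁴ = 3.43×10³ W.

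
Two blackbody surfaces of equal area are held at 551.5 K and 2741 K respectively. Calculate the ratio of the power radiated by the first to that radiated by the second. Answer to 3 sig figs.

With equal areas, P₁/P₂ = (T₁/T₂)⁴ = (551.5/2741)⁴ = 1.64×10⁻³.

P₁/P₂ ≈ 1.64×10⁻³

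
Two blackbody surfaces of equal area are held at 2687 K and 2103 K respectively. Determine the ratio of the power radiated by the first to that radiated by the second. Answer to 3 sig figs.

With equal areas, P₁/P₂ = (T₁/T₂)⁴ = (2687/2103)⁴ = 2.67.

P₁/P₂ ≈ 2.67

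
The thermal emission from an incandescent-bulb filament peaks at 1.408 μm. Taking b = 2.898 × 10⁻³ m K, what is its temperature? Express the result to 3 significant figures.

T ≈ 2.06×10³ K

Wien's law gives T = b/λ_max = (2.898×10⁻³ m·K)/(1.408×10⁻⁶ m) = 2.06×10³ K.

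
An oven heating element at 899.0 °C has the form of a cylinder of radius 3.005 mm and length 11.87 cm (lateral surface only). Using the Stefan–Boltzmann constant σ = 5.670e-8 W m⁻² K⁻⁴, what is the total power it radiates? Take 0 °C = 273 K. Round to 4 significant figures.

P ≈ 239.8 W

T = 899.0 °C + 273 = 1172.0 K.
Lateral area A = 2πrL = 2π×3.005×10⁻³×0.1187 = 2.24117×10⁻³ m².
P = σAT⁴ = 5.670×10⁻⁸ × 2.24117×10⁻³ × (1172.0)⁴ = 239.8 W.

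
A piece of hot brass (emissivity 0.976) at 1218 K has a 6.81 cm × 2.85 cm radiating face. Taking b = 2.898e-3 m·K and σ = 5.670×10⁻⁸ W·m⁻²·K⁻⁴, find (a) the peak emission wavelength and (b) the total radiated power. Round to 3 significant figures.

λ_max ≈ 2.38×10³ nm; P ≈ 236 W

(a) λ_max = b/T = 2.898×10⁻³/1218 = 2.379×10⁻⁶ m = 2.38×10³ nm.
Area A = 0.0681 × 0.0285 = 1.94085×10⁻³ m².
(b) P = εσAT⁴ = 0.976×5.670×10⁻⁸×1.94085×10⁻³×(1218)⁴ = 236 W.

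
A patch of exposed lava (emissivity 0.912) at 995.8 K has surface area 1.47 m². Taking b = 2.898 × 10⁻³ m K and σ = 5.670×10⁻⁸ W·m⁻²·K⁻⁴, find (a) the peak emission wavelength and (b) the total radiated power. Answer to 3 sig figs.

(a) λ_max = b/T = 2.898×10⁻³/995.8 = 2.910×10⁻⁶ m = 2.91×10³ nm.
Area A = 1.47 m².
(b) P = εσAT⁴ = 0.912×5.670×10⁻⁸×1.47×(995.8)⁴ = 7.47×10⁴ W.

λ_max ≈ 2.91×10³ nm; P ≈ 7.47×10⁴ W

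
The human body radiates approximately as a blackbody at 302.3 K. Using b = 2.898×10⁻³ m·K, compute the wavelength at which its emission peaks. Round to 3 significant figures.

λ_max ≈ 9.59 μm

Wien's displacement law: λ_max = b/T = (2.898×10⁻³ m·K)/(302.3 K) = 9.587×10⁻⁶ m.
That is 9.59 μm, in the infrared range.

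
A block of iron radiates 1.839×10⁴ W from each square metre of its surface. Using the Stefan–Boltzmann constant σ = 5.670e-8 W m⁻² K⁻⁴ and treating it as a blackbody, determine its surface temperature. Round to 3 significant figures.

I = σT⁴, so T = (I/σ)^(1/4) = (1.839×10⁴/(5.670×10⁻⁸))^(1/4) = 755 K.

T ≈ 755 K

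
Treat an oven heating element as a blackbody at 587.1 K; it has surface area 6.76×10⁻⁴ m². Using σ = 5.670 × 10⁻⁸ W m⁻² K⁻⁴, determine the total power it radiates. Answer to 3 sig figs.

P ≈ 4.55 W

Area A = 6.76×10⁻⁴ m².
P = σAT⁴ = 5.670×10⁻⁸ × 6.76×10⁻⁴ × (587.1)⁴ = 4.55 W.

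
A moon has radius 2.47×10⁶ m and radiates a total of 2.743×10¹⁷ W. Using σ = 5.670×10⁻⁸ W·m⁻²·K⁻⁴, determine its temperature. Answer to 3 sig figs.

T ≈ 501 K

Surface area A = 4πR² = 4π(2.47×10⁶ m)² = 7.66662×10¹³ m².
P = σAT⁴ ⇒ T = (P/(σA))^(1/4) = (2.743×10¹⁷/(5.670×10⁻⁸×7.66662×10¹³))^(1/4) = 501 K.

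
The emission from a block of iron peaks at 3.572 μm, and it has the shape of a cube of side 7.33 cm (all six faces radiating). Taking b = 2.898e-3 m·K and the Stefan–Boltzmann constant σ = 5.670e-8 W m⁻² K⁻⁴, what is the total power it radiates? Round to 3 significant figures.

P ≈ 792 W

Wien's law: T = b/λ_max = 2.898×10⁻³/3.572×10⁻⁶ = 811.310 K.
Area A = 6s² = 6×(0.0733 m)² = 0.0322373 m².
Then P = σAT⁴ = 5.670×10⁻⁸×0.0322373×(811.310)⁴ = 792 W.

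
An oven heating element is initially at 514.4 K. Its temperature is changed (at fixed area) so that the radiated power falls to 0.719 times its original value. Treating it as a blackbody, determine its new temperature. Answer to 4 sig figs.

T₂ ≈ 473.7 K

P ∝ T⁴, so T₂/T₁ = (P₂/P₁)^(1/4) = (0.719)^(1/4) = 0.920836.
T₂ = 514.4 × 0.920836 = 473.7 K.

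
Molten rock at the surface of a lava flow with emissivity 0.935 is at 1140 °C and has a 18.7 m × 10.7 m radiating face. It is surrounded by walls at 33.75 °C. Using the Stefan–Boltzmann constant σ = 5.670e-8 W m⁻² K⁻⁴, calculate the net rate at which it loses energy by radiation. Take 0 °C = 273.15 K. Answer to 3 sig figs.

Net loss ≈ 4.22×10⁷ W

T = 1140 °C + 273.15 = 1413.15 K.
Surroundings: T = 33.75 °C + 273.15 = 306.90 K.
Area A = 18.7 × 10.7 = 200.09 m².
Net radiated power P_net = εσA(T⁴ − T₀⁴) = 0.935×5.670×10⁻⁸×200.09×(1413.15⁴ − 306.90⁴).
T⁴ − T₀⁴ = 3.98798×10¹² − 8.87131×10⁹ = 3.97911×10¹² K⁴, so P_net = 4.22×10⁷ W.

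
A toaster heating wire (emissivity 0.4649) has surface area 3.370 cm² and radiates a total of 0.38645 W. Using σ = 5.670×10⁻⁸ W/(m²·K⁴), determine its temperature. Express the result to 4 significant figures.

Area A = 3.370 cm² = 3.370×10⁻⁴ m².
P = εσAT⁴ ⇒ T = (P/(εσA))^(1/4) = (0.38645/(0.4649×5.670×10⁻⁸×3.370×10⁻⁴))^(1/4) = 456.7 K.

T ≈ 456.7 K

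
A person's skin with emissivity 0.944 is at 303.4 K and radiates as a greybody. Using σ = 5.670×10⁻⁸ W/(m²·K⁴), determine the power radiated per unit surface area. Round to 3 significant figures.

I ≈ 454 W/m²

Stefan–Boltzmann: I = εσT⁴ = 0.944 × 5.670×10⁻⁸ × (303.4)⁴ = 454 W/m².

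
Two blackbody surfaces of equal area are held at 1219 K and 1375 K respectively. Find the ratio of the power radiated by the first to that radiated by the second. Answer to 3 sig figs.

With equal areas, P₁/P₂ = (T₁/T₂)⁴ = (1219/1375)⁴ = 0.618.

P₁/P₂ ≈ 0.618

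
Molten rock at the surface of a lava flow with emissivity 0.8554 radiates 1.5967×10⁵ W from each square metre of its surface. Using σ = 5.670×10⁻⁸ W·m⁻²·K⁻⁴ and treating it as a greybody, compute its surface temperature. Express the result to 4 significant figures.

I = εσT⁴, so T = (I/εσ)^(1/4) = (1.5967×10⁵/(0.8554×5.670×10⁻⁸))^(1/4) = 1347 K.

T ≈ 1347 K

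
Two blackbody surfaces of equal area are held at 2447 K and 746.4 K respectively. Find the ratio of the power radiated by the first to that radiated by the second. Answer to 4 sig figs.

P₁/P₂ ≈ 115.5

With equal areas, P₁/P₂ = (T₁/T₂)⁴ = (2447/746.4)⁴ = 115.5.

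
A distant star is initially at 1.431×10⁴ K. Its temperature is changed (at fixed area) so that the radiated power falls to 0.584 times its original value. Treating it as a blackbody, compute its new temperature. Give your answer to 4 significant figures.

T₂ ≈ 1.251×10⁴ K

P ∝ T⁴, so T₂/T₁ = (P₂/P₁)^(1/4) = (0.584)^(1/4) = 0.874185.
T₂ = 1.431×10⁴ × 0.874185 = 1.251×10⁴ K.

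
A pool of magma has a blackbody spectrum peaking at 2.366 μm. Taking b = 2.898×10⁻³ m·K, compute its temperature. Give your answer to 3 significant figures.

T ≈ 1.22×10³ K

Wien's law gives T = b/λ_max = (2.898×10⁻³ m·K)/(2.366×10⁻⁶ m) = 1.22×10³ K.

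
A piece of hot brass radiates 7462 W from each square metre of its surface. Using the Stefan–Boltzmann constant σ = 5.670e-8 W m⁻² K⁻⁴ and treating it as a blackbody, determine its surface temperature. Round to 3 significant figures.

T ≈ 602 K

I = σT⁴, so T = (I/σ)^(1/4) = (7462/(5.670×10⁻⁸))^(1/4) = 602 K.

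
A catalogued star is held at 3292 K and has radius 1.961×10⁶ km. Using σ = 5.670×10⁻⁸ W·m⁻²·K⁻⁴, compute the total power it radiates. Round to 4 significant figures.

P ≈ 3.218×10²⁶ W

Surface area A = 4πR² = 4π(1.961×10⁹ m)² = 4.83242×10¹⁹ m².
P = σAT⁴ = 5.670×10⁻⁸ × 4.83242×10¹⁹ × (3292)⁴ = 3.218×10²⁶ W.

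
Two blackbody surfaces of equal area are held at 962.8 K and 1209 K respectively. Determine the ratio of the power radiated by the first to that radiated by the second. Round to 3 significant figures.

With equal areas, P₁/P₂ = (T₁/T₂)⁴ = (962.8/1209)⁴ = 0.402.

P₁/P₂ ≈ 0.402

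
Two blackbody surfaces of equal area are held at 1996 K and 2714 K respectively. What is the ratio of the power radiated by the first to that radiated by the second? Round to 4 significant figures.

With equal areas, P₁/P₂ = (T₁/T₂)⁴ = (1996/2714)⁴ = 0.2926.

P₁/P₂ ≈ 0.2926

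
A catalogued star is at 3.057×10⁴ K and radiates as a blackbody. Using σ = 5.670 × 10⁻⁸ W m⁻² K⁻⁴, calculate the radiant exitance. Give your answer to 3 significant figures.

I ≈ 4.95×10¹⁰ W/m²

Stefan–Boltzmann: I = σT⁴ = 5.670×10⁻⁸ × (3.057×10⁴)⁴ = 4.95×10¹⁰ W/m².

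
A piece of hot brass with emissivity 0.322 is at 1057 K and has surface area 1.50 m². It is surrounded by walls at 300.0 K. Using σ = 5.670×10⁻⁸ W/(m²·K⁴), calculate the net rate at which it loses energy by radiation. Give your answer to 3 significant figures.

Area A = 1.50 m².
Net radiated power P_net = εσA(T⁴ − T₀⁴) = 0.322×5.670×10⁻⁸×1.50×(1057⁴ − 300.0⁴).
T⁴ − T₀⁴ = 1.24825×10¹² − 8.10000×10⁹ = 1.24015×10¹² K⁴, so P_net = 3.40×10⁴ W.

Net loss ≈ 3.40×10⁴ W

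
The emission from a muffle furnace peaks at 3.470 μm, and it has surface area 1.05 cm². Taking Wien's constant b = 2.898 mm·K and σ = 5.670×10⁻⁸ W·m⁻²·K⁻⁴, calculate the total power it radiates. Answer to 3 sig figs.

Wien's law: T = b/λ_max = 2.898×10⁻³/3.470×10⁻⁶ = 835.159 K.
Area A = 1.05 cm² = 1.05×10⁻⁴ m².
Then P = σAT⁴ = 5.670×10⁻⁸×1.05×10⁻⁴×(835.159)⁴ = 2.90 W.

P ≈ 2.90 W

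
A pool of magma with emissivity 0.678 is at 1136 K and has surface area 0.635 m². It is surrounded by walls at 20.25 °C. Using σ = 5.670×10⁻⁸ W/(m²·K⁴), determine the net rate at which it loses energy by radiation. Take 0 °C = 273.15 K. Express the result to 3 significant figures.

Net loss ≈ 4.05×10⁴ W

Surroundings: T = 20.25 °C + 273.15 = 293.40 K.
Area A = 0.635 m².
Net radiated power P_net = εσA(T⁴ − T₀⁴) = 0.678×5.670×10⁻⁸×0.635×(1136⁴ − 293.40⁴).
T⁴ − T₀⁴ = 1.66538×10¹² − 7.41038×10⁹ = 1.65797×10¹² K⁴, so P_net = 4.05×10⁴ W.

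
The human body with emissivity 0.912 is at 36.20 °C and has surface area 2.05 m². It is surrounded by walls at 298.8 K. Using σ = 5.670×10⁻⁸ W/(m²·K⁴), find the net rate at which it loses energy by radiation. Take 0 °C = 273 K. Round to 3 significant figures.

T = 36.20 °C + 273 = 309.20 K.
Area A = 2.05 m².
Net radiated power P_net = εσA(T⁴ − T₀⁴) = 0.912×5.670×10⁻⁸×2.05×(309.20⁴ − 298.8⁴).
T⁴ − T₀⁴ = 9.14025×10⁹ − 7.97118×10⁹ = 1.16907×10⁹ K⁴, so P_net = 124 W.

Net loss ≈ 124 W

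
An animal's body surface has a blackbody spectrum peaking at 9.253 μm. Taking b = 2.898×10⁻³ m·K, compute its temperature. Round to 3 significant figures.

T ≈ 313 K

Wien's law gives T = b/λ_max = (2.898×10⁻³ m·K)/(9.253×10⁻⁶ m) = 313 K.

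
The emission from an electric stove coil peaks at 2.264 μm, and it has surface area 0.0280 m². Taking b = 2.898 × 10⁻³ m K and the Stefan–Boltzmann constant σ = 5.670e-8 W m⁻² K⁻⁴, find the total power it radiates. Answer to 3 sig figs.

P ≈ 4.26×10³ W

Wien's law: T = b/λ_max = 2.898×10⁻³/2.264×10⁻⁶ = 1280.04 K.
Area A = 0.0280 m².
Then P = σAT⁴ = 5.670×10⁻⁸×0.0280×(1280.04)⁴ = 4.26×10³ W.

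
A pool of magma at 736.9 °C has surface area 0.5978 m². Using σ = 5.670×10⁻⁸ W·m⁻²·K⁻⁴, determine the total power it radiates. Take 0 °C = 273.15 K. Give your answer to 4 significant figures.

T = 736.9 °C + 273.15 = 1010.05 K.
Area A = 0.5978 m².
P = σAT⁴ = 5.670×10⁻⁸ × 0.5978 × (1010.05)⁴ = 3.528×10⁴ W.

P ≈ 3.528×10⁴ W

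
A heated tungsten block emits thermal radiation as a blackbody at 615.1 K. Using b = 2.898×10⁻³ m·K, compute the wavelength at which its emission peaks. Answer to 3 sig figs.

λ_max ≈ 4.71 μm

Wien's displacement law: λ_max = b/T = (2.898×10⁻³ m·K)/(615.1 K) = 4.711×10⁻⁶ m.
That is 4.71 μm, in the infrared range.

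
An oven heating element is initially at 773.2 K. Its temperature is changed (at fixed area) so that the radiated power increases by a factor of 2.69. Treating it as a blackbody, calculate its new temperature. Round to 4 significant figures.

P ∝ T⁴, so T₂/T₁ = (P₂/P₁)^(1/4) = (2.69)^(1/4) = 1.28067.
T₂ = 773.2 × 1.28067 = 990.2 K.

T₂ ≈ 990.2 K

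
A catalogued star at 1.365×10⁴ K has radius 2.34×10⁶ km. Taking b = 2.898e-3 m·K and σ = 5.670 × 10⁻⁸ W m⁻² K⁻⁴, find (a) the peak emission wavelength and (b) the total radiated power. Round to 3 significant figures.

(a) λ_max = b/T = 2.898×10⁻³/1.365×10⁴ = 2.123×10⁻⁷ m = 212 nm.
Surface area A = 4πR² = 4π(2.34×10⁹ m)² = 6.88084×10¹⁹ m².
(b) P = σAT⁴ = 5.670×10⁻⁸×6.88084×10¹⁹×(1.365×10⁴)⁴ = 1.35×10²⁹ W.

λ_max ≈ 212 nm; P ≈ 1.35×10²⁹ W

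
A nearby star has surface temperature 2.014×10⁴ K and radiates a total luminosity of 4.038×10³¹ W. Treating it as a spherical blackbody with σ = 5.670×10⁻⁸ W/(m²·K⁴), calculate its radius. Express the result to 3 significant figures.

L = 4πR²σT⁴ ⇒ R = √(L/(4πσT⁴)).
σT⁴ = 9.32870×10⁹ W/m², so R = √(4.038×10³¹/(4π×9.32870×10⁹)) = 1.86×10¹⁰ m.

R ≈ 1.86×10¹⁰ m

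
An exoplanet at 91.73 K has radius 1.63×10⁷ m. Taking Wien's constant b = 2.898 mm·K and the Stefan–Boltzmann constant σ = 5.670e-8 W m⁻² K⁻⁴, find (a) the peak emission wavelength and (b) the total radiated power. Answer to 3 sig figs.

λ_max ≈ 31.6 μm; P ≈ 1.34×10¹⁶ W

(a) λ_max = b/T = 2.898×10⁻³/91.73 = 3.159×10⁻⁵ m = 31.6 μm.
Surface area A = 4πR² = 4π(1.63×10⁷ m)² = 3.33876×10¹⁵ m².
(b) P = σAT⁴ = 5.670×10⁻⁸×3.33876×10¹⁵×(91.73)⁴ = 1.34×10¹⁶ W.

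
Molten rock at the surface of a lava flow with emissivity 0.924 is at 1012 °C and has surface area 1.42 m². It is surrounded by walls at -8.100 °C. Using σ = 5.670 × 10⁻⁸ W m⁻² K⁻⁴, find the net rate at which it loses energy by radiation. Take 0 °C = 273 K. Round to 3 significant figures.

Net loss ≈ 2.02×10⁵ W

T = 1012 °C + 273 = 1285 K.
Surroundings: T = -8.100 °C + 273 = 264.900 K.
Area A = 1.42 m².
Net radiated power P_net = εσA(T⁴ − T₀⁴) = 0.924×5.670×10⁻⁸×1.42×(1285⁴ − 264.900⁴).
T⁴ − T₀⁴ = 2.72654×10¹² − 4.92411×10⁹ = 2.72162×10¹² K⁴, so P_net = 2.02×10⁵ W.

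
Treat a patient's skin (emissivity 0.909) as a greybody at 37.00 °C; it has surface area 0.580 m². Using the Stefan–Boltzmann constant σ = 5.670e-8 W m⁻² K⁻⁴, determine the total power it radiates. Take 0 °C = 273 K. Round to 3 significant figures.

T = 37.00 °C + 273 = 310.00 K.
Area A = 0.580 m².
P = εσAT⁴ = 0.909 × 5.670×10⁻⁸ × 0.580 × (310.00)⁴ = 276 W.

P ≈ 276 W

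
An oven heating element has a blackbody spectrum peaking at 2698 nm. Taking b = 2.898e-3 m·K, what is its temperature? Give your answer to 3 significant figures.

Wien's law gives T = b/λ_max = (2.898×10⁻³ m·K)/(2.698×10⁻⁶ m) = 1.07×10³ K.

T ≈ 1.07×10³ K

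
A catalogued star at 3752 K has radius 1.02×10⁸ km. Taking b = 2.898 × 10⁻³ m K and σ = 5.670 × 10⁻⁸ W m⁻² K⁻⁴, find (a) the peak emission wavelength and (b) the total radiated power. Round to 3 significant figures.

λ_max ≈ 772 nm; P ≈ 1.47×10³⁰ W

(a) λ_max = b/T = 2.898×10⁻³/3752 = 7.724×10⁻⁷ m = 772 nm.
Surface area A = 4πR² = 4π(1.02×10¹¹ m)² = 1.30741×10²³ m².
(b) P = σAT⁴ = 5.670×10⁻⁸×1.30741×10²³×(3752)⁴ = 1.47×10³⁰ W.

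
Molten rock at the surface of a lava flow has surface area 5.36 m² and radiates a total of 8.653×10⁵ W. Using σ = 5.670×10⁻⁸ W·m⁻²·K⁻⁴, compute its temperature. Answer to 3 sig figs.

T ≈ 1.30×10³ K

Area A = 5.36 m².
P = σAT⁴ ⇒ T = (P/(σA))^(1/4) = (8.653×10⁵/(5.670×10⁻⁸×5.36))^(1/4) = 1.30×10³ K.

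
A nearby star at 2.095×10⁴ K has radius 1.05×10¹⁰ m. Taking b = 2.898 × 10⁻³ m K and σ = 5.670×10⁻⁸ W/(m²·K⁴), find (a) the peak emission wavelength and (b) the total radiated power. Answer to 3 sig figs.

(a) λ_max = b/T = 2.898×10⁻³/2.095×10⁴ = 1.383×10⁻⁷ m = 138 nm.
Surface area A = 4πR² = 4π(1.05×10¹⁰ m)² = 1.38544×10²¹ m².
(b) P = σAT⁴ = 5.670×10⁻⁸×1.38544×10²¹×(2.095×10⁴)⁴ = 1.51×10³¹ W.

λ_max ≈ 138 nm; P ≈ 1.51×10³¹ W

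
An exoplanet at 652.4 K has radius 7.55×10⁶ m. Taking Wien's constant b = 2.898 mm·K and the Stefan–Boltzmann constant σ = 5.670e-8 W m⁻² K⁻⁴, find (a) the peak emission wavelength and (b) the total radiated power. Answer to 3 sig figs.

(a) λ_max = b/T = 2.898×10⁻³/652.4 = 4.442×10⁻⁶ m = 4.44 μm.
Surface area A = 4πR² = 4π(7.55×10⁶ m)² = 7.16315×10¹⁴ m².
(b) P = σAT⁴ = 5.670×10⁻⁸×7.16315×10¹⁴×(652.4)⁴ = 7.36×10¹⁸ W.

λ_max ≈ 4.44 μm; P ≈ 7.36×10¹⁸ W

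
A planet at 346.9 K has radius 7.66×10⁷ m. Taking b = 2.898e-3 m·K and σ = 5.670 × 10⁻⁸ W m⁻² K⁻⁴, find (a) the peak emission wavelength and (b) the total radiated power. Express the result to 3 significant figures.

λ_max ≈ 8.35 μm; P ≈ 6.05×10¹⁹ W

(a) λ_max = b/T = 2.898×10⁻³/346.9 = 8.354×10⁻⁶ m = 8.35 μm.
Surface area A = 4πR² = 4π(7.66×10⁷ m)² = 7.37339×10¹⁶ m².
(b) P = σAT⁴ = 5.670×10⁻⁸×7.37339×10¹⁶×(346.9)⁴ = 6.05×10¹⁹ W.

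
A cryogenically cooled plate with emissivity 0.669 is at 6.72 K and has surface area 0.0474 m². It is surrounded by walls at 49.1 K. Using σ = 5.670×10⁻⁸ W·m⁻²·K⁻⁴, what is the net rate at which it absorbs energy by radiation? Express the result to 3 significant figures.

Net gain ≈ 0.0104 W

Area A = 0.0474 m².
Net radiated power P_net = εσA(T⁴ − T₀⁴) = 0.669×5.670×10⁻⁸×0.0474×(6.72⁴ − 49.1⁴).
T⁴ − T₀⁴ = 2039.28 − 5.81200×10⁶ = -5.80996×10⁶ K⁴, so P_net = -0.0104 W — negative, meaning a net gain of 0.0104 W.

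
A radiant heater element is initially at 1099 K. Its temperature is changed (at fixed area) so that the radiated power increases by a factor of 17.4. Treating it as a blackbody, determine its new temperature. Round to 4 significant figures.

T₂ ≈ 2245 K

P ∝ T⁴, so T₂/T₁ = (P₂/P₁)^(1/4) = (17.4)^(1/4) = 2.04238.
T₂ = 1099 × 2.04238 = 2245 K.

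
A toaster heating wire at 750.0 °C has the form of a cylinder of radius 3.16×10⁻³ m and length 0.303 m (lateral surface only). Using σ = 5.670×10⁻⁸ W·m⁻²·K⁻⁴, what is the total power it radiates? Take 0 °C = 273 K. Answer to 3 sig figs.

P ≈ 374 W

T = 750.0 °C + 273 = 1023.0 K.
Lateral area A = 2πrL = 2π×3.16×10⁻³×0.303 = 6.01602×10⁻³ m².
P = σAT⁴ = 5.670×10⁻⁸ × 6.01602×10⁻³ × (1023.0)⁴ = 374 W.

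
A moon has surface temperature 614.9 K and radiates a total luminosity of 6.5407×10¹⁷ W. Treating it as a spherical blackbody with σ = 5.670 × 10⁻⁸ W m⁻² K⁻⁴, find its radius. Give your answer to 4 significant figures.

L = 4πR²σT⁴ ⇒ R = √(L/(4πσT⁴)).
σT⁴ = 8105.90 W/m², so R = √(6.5407×10¹⁷/(4π×8105.90)) = 2.534×10⁶ m.

R ≈ 2.534×10⁶ m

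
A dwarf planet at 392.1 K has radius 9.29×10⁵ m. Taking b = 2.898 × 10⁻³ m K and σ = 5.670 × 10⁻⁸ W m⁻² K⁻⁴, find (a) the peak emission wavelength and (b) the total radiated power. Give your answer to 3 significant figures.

(a) λ_max = b/T = 2.898×10⁻³/392.1 = 7.391×10⁻⁶ m = 7.39 μm.
Surface area A = 4πR² = 4π(9.29×10⁵ m)² = 1.08453×10¹³ m².
(b) P = σAT⁴ = 5.670×10⁻⁸×1.08453×10¹³×(392.1)⁴ = 1.45×10¹⁶ W.

λ_max ≈ 7.39 μm; P ≈ 1.45×10¹⁶ W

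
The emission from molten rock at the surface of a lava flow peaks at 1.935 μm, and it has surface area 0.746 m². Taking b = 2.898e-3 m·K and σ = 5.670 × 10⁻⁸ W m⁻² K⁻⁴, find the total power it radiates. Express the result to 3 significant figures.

Wien's law: T = b/λ_max = 2.898×10⁻³/1.935×10⁻⁶ = 1497.67 K.
Area A = 0.746 m².
Then P = σAT⁴ = 5.670×10⁻⁸×0.746×(1497.67)⁴ = 2.13×10⁵ W.

P ≈ 2.13×10⁵ W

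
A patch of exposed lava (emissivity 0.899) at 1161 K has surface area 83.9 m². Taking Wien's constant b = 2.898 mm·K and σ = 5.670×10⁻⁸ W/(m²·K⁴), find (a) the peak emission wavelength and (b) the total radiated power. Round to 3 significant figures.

λ_max ≈ 2.50×10³ nm; P ≈ 7.77×10⁶ W

(a) λ_max = b/T = 2.898×10⁻³/1161 = 2.496×10⁻⁶ m = 2.50×10³ nm.
Area A = 83.9 m².
(b) P = εσAT⁴ = 0.899×5.670×10⁻⁸×83.9×(1161)⁴ = 7.77×10⁶ W.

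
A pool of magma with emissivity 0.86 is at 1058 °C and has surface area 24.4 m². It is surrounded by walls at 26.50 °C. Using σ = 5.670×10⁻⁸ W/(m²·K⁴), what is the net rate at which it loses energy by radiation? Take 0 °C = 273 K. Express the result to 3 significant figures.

T = 1058 °C + 273 = 1331 K.
Surroundings: T = 26.50 °C + 273 = 299.50 K.
Area A = 24.4 m².
Net radiated power P_net = εσA(T⁴ − T₀⁴) = 0.86×5.670×10⁻⁸×24.4×(1331⁴ − 299.50⁴).
T⁴ − T₀⁴ = 3.13843×10¹² − 8.04613×10⁹ = 3.13038×10¹² K⁴, so P_net = 3.72×10⁶ W.

Net loss ≈ 3.72×10⁶ W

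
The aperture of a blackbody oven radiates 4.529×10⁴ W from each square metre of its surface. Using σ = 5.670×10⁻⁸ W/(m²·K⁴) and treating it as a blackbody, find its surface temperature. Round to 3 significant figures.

T ≈ 945 K

I = σT⁴, so T = (I/σ)^(1/4) = (4.529×10⁴/(5.670×10⁻⁸))^(1/4) = 945 K.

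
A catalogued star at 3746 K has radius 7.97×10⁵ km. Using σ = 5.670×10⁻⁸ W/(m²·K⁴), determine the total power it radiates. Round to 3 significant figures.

Surface area A = 4πR² = 4π(7.97×10⁸ m)² = 7.98227×10¹⁸ m².
P = σAT⁴ = 5.670×10⁻⁸ × 7.98227×10¹⁸ × (3746)⁴ = 8.91×10²⁵ W.

P ≈ 8.91×10²⁵ W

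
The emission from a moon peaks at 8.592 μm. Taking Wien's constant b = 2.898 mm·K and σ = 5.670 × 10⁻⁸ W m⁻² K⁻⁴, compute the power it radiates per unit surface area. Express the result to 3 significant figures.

Wien's law: T = b/λ_max = 2.898×10⁻³/8.592×10⁻⁶ = 337.291 K.
Then I = σT⁴ = 5.670×10⁻⁸×(337.291)⁴ = 734 W/m².

I ≈ 734 W/m²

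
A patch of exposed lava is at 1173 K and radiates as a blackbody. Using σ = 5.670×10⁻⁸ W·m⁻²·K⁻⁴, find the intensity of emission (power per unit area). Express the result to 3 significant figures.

Stefan–Boltzmann: I = σT⁴ = 5.670×10⁻⁸ × (1173)⁴ = 1.07×10⁵ W/m².

I ≈ 1.07×10⁵ W/m²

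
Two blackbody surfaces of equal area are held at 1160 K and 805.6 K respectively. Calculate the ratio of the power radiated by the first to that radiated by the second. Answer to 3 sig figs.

P₁/P₂ ≈ 4.30

With equal areas, P₁/P₂ = (T₁/T₂)⁴ = (1160/805.6)⁴ = 4.30.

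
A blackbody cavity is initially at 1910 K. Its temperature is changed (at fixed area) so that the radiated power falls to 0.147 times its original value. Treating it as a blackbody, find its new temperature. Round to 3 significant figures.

T₂ ≈ 1.18×10³ K

P ∝ T⁴, so T₂/T₁ = (P₂/P₁)^(1/4) = (0.147)^(1/4) = 0.619198.
T₂ = 1910 × 0.619198 = 1.18×10³ K.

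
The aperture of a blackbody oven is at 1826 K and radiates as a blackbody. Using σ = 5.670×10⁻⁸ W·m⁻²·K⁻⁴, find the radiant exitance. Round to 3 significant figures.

I ≈ 6.30×10⁵ W/m²

Stefan–Boltzmann: I = σT⁴ = 5.670×10⁻⁸ × (1826)⁴ = 6.30×10⁵ W/m².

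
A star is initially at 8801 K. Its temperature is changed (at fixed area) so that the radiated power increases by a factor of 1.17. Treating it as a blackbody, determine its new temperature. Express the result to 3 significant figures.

P ∝ T⁴, so T₂/T₁ = (P₂/P₁)^(1/4) = (1.17)^(1/4) = 1.04003.
T₂ = 8801 × 1.04003 = 9.15×10³ K.

T₂ ≈ 9.15×10³ K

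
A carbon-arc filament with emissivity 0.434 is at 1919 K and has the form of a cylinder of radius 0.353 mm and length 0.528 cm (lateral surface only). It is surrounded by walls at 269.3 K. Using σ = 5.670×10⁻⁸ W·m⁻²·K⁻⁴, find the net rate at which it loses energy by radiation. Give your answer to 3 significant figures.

Lateral area A = 2πrL = 2π×3.53×10⁻⁴×5.28×10⁻³ = 1.17109×10⁻⁵ m².
Net radiated power P_net = εσA(T⁴ − T₀⁴) = 0.434×5.670×10⁻⁸×1.17109×10⁻⁵×(1919⁴ − 269.3⁴).
T⁴ − T₀⁴ = 1.35613×10¹³ − 5.25951×10⁹ = 1.35560×10¹³ K⁴, so P_net = 3.91 W.

Net loss ≈ 3.91 W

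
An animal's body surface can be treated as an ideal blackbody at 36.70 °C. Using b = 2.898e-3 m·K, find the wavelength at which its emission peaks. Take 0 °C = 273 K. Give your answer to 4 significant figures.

T = 36.70 °C + 273 = 309.70 K.
Wien's displacement law: λ_max = b/T = (2.898×10⁻³ m·K)/(309.70 K) = 9.3574×10⁻⁶ m.
That is 9.357 μm, in the infrared range.

λ_max ≈ 9.357 μm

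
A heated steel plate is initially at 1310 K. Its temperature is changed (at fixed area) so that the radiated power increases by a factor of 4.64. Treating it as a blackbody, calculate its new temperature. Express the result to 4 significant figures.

P ∝ T⁴, so T₂/T₁ = (P₂/P₁)^(1/4) = (4.64)^(1/4) = 1.46767.
T₂ = 1310 × 1.46767 = 1923 K.

T₂ ≈ 1923 K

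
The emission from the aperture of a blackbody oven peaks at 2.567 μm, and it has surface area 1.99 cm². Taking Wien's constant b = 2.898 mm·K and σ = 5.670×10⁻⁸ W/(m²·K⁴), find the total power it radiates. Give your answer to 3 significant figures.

Wien's law: T = b/λ_max = 2.898×10⁻³/2.567×10⁻⁶ = 1128.94 K.
Area A = 1.99 cm² = 1.99×10⁻⁴ m².
Then P = σAT⁴ = 5.670×10⁻⁸×1.99×10⁻⁴×(1128.94)⁴ = 18.3 W.

P ≈ 18.3 W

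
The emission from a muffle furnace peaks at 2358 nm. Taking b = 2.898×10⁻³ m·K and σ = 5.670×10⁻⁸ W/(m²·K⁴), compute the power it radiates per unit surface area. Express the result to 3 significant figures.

I ≈ 1.29×10⁵ W/m²

Wien's law: T = b/λ_max = 2.898×10⁻³/2.358×10⁻⁶ = 1229.01 K.
Then I = σT⁴ = 5.670×10⁻⁸×(1229.01)⁴ = 1.29×10⁵ W/m².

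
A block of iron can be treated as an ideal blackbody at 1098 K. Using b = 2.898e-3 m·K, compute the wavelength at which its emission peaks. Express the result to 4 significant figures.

Wien's displacement law: λ_max = b/T = (2.898×10⁻³ m·K)/(1098 K) = 2.6393×10⁻⁶ m.
That is 2639 nm, in the infrared range.

λ_max ≈ 2639 nm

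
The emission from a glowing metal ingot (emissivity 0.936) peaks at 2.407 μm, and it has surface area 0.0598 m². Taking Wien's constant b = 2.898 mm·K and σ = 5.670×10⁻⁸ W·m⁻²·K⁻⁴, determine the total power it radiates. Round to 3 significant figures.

Wien's law: T = b/λ_max = 2.898×10⁻³/2.407×10⁻⁶ = 1203.99 K.
Area A = 0.0598 m².
Then P = εσAT⁴ = 0.936×5.670×10⁻⁸×0.0598×(1203.99)⁴ = 6.67×10³ W.

P ≈ 6.67×10³ W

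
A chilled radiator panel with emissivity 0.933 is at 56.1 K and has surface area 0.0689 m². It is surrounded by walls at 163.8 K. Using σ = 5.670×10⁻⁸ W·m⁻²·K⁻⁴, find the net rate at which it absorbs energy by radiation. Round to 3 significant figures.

Area A = 0.0689 m².
Net radiated power P_net = εσA(T⁴ − T₀⁴) = 0.933×5.670×10⁻⁸×0.0689×(56.1⁴ − 163.8⁴).
T⁴ − T₀⁴ = 9.90493×10⁶ − 7.19873×10⁸ = -7.09968×10⁸ K⁴, so P_net = -2.59 W — negative, meaning a net gain of 2.59 W.

Net gain ≈ 2.59 W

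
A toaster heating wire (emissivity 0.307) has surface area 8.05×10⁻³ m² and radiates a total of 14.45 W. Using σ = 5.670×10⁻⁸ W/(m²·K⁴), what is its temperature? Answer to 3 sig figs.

T ≈ 567 K

Area A = 8.05×10⁻³ m².
P = εσAT⁴ ⇒ T = (P/(εσA))^(1/4) = (14.45/(0.307×5.670×10⁻⁸×8.05×10⁻³))^(1/4) = 567 K.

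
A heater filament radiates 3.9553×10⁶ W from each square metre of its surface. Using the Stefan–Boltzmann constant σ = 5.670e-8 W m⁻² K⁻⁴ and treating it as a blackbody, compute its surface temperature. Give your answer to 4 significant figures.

I = σT⁴, so T = (I/σ)^(1/4) = (3.9553×10⁶/(5.670×10⁻⁸))^(1/4) = 2890 K.

T ≈ 2890 K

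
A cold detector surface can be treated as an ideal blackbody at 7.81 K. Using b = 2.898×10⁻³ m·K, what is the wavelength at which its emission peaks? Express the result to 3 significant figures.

Wien's displacement law: λ_max = b/T = (2.898×10⁻³ m·K)/(7.81 K) = 3.711×10⁻⁴ m.
That is 0.371 mm, in the infrared range.

λ_max ≈ 0.371 mm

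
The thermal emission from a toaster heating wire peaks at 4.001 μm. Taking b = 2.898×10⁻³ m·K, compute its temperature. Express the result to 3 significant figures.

T ≈ 724 K

Wien's law gives T = b/λ_max = (2.898×10⁻³ m·K)/(4.001×10⁻⁶ m) = 724 K.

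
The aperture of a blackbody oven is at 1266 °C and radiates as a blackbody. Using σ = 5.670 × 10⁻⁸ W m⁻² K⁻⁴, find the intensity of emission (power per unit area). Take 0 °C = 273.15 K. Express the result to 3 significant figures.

I ≈ 3.18×10⁵ W/m²

T = 1266 °C + 273.15 = 1539.15 K.
Stefan–Boltzmann: I = σT⁴ = 5.670×10⁻⁸ × (1539.15)⁴ = 3.18×10⁵ W/m².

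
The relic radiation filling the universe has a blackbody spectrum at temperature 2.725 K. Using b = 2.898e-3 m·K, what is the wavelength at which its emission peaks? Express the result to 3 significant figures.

Wien's displacement law: λ_max = b/T = (2.898×10⁻³ m·K)/(2.725 K) = 1.063×10⁻³ m.
That is 1.06×10⁻³ m, in the microwave range.

λ_max ≈ 1.06×10⁻³ m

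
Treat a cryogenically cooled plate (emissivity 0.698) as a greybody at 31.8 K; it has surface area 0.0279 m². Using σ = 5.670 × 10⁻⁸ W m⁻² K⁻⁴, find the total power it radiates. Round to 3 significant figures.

Area A = 0.0279 m².
P = εσAT⁴ = 0.698 × 5.670×10⁻⁸ × 0.0279 × (31.8)⁴ = 1.13×10⁻³ W.

P ≈ 1.13×10⁻³ W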